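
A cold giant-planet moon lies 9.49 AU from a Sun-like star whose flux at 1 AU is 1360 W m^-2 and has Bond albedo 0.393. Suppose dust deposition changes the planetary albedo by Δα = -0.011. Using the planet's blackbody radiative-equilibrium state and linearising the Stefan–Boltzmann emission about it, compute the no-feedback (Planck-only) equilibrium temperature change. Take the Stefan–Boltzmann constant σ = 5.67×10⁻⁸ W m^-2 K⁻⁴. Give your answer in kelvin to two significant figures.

By the inverse-square law, S = 1360/9.49² = 15.10 W m^-2.
Unperturbed T_e = [15.10·(1−0.393)/(4σ)]^¼ = 79.73 K.
TOA radiative forcing: ΔF = −S·Δα/4 = −15.10·(-0.011)/4 = 0.04153 W m^-2.
Linearising σT⁴ gives d(σT⁴)/dT = 4σT_e³ = 0.1150 W m^-2 per K.
So ΔT₀ = 0.04153/0.1150 = 0.361 K.

0.36 kelvin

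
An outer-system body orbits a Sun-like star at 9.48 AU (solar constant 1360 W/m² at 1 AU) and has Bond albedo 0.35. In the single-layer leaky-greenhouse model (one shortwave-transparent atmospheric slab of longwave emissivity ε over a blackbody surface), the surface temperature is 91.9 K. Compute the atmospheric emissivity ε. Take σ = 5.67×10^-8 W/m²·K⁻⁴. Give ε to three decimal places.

0.784

By the inverse-square law, S = 1360/9.48² = 15.13 W/m².
First, T_e = [15.13·(1−0.35)/(4σ)]^(1/4) = 81.15 K.
Since (2−ε)/2 = (T_e/T_s)⁴ = 0.6080, ε = 0.7839.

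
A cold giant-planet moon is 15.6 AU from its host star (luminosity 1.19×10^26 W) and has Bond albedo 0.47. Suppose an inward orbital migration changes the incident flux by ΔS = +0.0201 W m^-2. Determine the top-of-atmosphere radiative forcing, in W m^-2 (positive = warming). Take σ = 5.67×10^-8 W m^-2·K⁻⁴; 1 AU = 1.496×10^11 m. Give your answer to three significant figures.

0.00266 W m^-2

Orbital distance: d = 15.6 AU = 2.334×10^12 m.
S = L/(4πd²) = 1.739 W m^-2.
Only a fraction (1−α) is absorbed and it's spread over 4πR², so ΔF = (1−α)ΔS/4 = 0.002663 W m^-2.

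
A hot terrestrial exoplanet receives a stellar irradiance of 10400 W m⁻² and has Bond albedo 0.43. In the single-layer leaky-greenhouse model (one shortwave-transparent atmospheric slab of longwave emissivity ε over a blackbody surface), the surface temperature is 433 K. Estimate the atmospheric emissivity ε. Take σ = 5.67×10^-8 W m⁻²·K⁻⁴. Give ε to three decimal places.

First, T_e = [10400·(1−0.43)/(4σ)]^(1/4) = 402.1 K.
Since (2−ε)/2 = (T_e/T_s)⁴ = 0.7436, ε = 0.5129.

0.513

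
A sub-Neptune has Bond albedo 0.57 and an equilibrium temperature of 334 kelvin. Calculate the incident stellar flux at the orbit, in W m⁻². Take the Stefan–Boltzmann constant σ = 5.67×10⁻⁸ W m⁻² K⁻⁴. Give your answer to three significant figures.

From S(1−α)/4 = σT⁴: S = 4σT⁴/(1−α).
σT⁴ = 5.67×10⁻⁸·(334)⁴ = 705.6 W m⁻².
So S = 4×705.6/(1−0.57) = 6564 W m⁻².

6560 W m⁻²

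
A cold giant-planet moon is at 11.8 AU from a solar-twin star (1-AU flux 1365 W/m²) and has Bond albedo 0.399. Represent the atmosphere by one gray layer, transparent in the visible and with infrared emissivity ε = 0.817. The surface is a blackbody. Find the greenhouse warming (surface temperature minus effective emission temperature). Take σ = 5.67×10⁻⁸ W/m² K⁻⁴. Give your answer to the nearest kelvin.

10 K

Irradiance scales as 1/d², so S = 1365 W/m² × (1/11.8)² = 9.803 W/m².
Effective emission temperature (TOA balance): σT_e⁴ = S(1−α)/4 = 1.473 W/m² → T_e = 71.39 K.
For a single slab of emissivity ε, T_s⁴ = 2T_e⁴/(2−ε); thus T_s = 71.39·(1.691)^(1/4) = 81.41 K.
Greenhouse warming: T_s − T_e = 10.01 K.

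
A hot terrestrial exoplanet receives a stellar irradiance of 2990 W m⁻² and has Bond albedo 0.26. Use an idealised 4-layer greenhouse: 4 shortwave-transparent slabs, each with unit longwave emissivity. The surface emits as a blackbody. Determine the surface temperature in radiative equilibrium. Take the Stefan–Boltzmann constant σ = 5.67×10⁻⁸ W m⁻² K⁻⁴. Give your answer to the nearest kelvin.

OLR = S(1−α)/4 = 553.1 W m⁻²; the top layer radiates at T_e = 314.3 K.
With N = 4 opaque layers, T_s = (N+1)^(1/4)·T_e = 5^(1/4)·314.3 = 470.0 K.

470 K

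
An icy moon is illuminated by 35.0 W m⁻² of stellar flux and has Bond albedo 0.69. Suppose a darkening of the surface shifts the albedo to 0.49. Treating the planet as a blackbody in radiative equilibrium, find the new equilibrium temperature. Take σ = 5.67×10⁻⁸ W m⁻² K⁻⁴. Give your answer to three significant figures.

94.2 kelvin

T₂ = [S(1−α₂)/(4σ)]^(1/4) = [35.00·0.51/(4σ)]^(1/4) = 94.19 K.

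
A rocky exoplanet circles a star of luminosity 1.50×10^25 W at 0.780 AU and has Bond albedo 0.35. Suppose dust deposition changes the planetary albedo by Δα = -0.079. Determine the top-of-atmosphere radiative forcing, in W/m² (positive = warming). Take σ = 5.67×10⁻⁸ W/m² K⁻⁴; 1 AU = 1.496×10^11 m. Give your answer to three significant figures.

d = 0.780 × 1.496×10^11 m = 1.167×10^11 m.
S = L/(4πd²) = 87.67 W/m².
TOA radiative forcing: ΔF = −S·Δα/4 = −87.67·(-0.079)/4 = 1.731 W/m².

1.73 W/m²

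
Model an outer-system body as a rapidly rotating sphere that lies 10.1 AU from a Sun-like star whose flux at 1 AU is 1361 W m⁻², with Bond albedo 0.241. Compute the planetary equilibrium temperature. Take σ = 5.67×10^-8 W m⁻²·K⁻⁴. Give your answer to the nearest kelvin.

82 K

Flux at the orbit: S = 1361/(10.1)² = 13.34 W m⁻².
The planet absorbs (1−α)S over its disc πR² and re-emits over 4πR², so the mean absorbed flux is (1−0.241)·13.34/4 = 2.532 W m⁻².
Set σT⁴ = 2.532 → T = (2.532/σ)^(1/4) = 81.74 K.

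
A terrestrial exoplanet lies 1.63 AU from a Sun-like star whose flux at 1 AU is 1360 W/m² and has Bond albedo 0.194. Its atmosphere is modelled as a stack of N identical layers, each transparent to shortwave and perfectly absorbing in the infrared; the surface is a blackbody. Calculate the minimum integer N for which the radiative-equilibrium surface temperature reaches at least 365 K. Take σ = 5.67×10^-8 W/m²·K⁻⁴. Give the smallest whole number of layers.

By the inverse-square law, S = 1360/1.63² = 511.9 W/m².
Top-of-atmosphere balance: σT_e⁴ = S(1−α)/4 = 103.1 W/m² → T_e = 206.5 K.
T_s = (N+1)^(1/4)·T_e ≥ 365 K requires N+1 ≥ (T_s/T_e)⁴ = (365/206.5)⁴ = 9.757.
Rounding up, N = 9.

9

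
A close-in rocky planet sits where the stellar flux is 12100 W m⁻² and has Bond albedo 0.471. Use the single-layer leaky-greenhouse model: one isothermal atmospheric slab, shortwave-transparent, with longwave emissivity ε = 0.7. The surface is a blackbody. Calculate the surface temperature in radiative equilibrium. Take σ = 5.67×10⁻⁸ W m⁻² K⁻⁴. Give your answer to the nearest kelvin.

456 K

The planet radiates to space at T_e = [S(1−α)/(4σ)]^(1/4) = 409.9 K.
Surface balance with a leaky layer gives σT_s⁴ = σT_e⁴·2/(2−ε), so T_s = T_e·[2/(2−0.7)]^(1/4) = 456.5 K.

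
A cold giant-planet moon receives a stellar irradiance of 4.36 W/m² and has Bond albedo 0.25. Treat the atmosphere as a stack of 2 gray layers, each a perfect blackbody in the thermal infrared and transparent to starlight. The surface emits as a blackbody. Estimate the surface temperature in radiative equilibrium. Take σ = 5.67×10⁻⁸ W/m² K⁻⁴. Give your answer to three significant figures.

81.1 K

The effective emission temperature is T_e = [S(1−α)/(4σ)]^¼ = 61.62 K.
With N = 2 opaque layers, T_s = (N+1)^(1/4)·T_e = 3^(1/4)·61.62 = 81.10 K.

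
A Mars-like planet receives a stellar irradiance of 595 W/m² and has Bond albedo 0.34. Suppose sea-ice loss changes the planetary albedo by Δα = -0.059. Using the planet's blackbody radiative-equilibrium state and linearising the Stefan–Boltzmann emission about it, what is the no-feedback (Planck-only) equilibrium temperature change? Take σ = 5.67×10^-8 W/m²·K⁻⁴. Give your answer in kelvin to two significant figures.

Reference equilibrium: T_e = [S(1−α)/(4σ)]^(1/4) = 204.0 K.
TOA radiative forcing: ΔF = −S·Δα/4 = −595.0·(-0.059)/4 = 8.776 W/m².
Linearising σT⁴ gives d(σT⁴)/dT = 4σT_e³ = 1.925 W/m² per K.
So ΔT₀ = 8.776/1.925 = 4.56 K.

4.6 K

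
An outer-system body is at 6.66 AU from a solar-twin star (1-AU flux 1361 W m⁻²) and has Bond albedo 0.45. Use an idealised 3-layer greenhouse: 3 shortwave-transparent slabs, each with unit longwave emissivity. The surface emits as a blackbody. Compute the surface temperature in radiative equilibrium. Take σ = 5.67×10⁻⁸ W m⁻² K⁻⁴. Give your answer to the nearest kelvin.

131 K

By the inverse-square law, S = 1361/6.66² = 30.68 W m⁻².
OLR = S(1−α)/4 = 4.219 W m⁻²; the top layer radiates at T_e = 92.88 K.
With N = 3 opaque layers, T_s = (N+1)^(1/4)·T_e = 4^(1/4)·92.88 = 131.3 K.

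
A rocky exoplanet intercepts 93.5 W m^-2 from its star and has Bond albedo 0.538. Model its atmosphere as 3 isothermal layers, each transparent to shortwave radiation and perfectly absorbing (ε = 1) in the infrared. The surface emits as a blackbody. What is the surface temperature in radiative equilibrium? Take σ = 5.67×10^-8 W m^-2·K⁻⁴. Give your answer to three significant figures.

166 K

OLR = S(1−α)/4 = 10.80 W m^-2; the top layer radiates at T_e = 117.5 K.
Layer-by-layer balance gives σT_s⁴ = (N+1)σT_e⁴, so T_s = 4^¼·117.5 = 166.1 K.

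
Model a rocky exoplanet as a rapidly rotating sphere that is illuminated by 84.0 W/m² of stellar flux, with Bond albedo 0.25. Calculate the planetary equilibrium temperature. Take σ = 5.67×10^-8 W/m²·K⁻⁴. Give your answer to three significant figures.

129 K

Absorbed flux (global mean): S(1−α)/4 = 84.00·0.75/4 = 15.75 W/m².
In equilibrium σT⁴ equals this, so T = 129.1 K.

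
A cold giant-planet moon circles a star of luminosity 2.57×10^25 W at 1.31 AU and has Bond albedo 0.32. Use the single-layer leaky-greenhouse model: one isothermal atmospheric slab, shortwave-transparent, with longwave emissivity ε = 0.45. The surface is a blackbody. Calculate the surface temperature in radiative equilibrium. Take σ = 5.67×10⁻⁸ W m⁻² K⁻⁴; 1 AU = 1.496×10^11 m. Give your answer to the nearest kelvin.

d = 1.31 × 1.496×10^11 m = 1.960×10^11 m.
S = L/(4πd²) = 53.25 W m⁻².
Effective emission temperature (TOA balance): σT_e⁴ = S(1−α)/4 = 9.052 W m⁻² → T_e = 112.4 K.
The surface balance (absorbed SW + ε·downward IR = σT_s⁴) with T_a⁴ = T_s⁴/2 reduces to T_s = T_e·[2/(2−ε)]^¼ = 119.8 K.

120 K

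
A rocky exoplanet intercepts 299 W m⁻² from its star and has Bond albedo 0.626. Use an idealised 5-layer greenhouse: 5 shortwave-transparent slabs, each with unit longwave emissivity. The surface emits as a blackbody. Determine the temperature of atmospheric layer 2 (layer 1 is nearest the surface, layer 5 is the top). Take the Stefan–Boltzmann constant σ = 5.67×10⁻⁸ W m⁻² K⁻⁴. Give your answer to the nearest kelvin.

211 kelvin

The effective emission temperature is T_e = [S(1−α)/(4σ)]^¼ = 149.0 K.
The net upward flux σT_e⁴ is constant between every pair of levels, so T_k⁴ = (N+1−k)T_e⁴.
With k = 2: T_2 = (5+1−2)^¼·149.0 K = 210.7 K.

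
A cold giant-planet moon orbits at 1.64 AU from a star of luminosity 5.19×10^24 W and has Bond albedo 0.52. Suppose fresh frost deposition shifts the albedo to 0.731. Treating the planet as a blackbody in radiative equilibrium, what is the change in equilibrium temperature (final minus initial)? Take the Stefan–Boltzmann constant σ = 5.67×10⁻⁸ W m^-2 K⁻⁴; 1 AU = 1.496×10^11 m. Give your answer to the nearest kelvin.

-8 K

Orbital distance: d = 1.64 AU = 2.453×10^11 m.
Flux at the orbit: S = L/(4πd²) = 5.19×10^24/(4π·(2.45×10^11)²) = 6.861 W m^-2.
Initial: T₁ = [S(1−0.52)/(4σ)]^(1/4) = 61.73 K.
With α = 0.731, T₂ = 53.41 K.
Change: 53.41 − 61.73 = -8.320 K.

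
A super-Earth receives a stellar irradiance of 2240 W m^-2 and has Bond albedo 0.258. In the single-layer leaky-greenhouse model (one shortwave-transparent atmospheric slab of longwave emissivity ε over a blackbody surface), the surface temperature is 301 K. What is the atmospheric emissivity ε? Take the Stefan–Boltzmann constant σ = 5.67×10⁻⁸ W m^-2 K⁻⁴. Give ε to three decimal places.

Effective temperature: T_e = [S(1−α)/(4σ)]^(1/4) = 292.6 K.
T_s⁴ = T_e⁴·2/(2−ε) → ε = 2 − 2(T_e/T_s)⁴ = 2 − 2·(292.6/301)⁴ = 0.2144.

0.214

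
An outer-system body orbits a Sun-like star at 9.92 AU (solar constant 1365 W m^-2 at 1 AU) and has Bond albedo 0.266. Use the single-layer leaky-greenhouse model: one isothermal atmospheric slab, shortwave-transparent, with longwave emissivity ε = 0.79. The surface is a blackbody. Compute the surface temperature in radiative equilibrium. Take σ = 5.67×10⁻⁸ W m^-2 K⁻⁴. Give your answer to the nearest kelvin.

By the inverse-square law, S = 1365/9.92² = 13.87 W m^-2.
At the top of the atmosphere, σT_e⁴ = S(1−α)/4 = 2.545 W m^-2, giving T_e = 81.85 K.
For a single slab of emissivity ε, T_s⁴ = 2T_e⁴/(2−ε); thus T_s = 81.85·(1.653)^(1/4) = 92.81 K.

93 K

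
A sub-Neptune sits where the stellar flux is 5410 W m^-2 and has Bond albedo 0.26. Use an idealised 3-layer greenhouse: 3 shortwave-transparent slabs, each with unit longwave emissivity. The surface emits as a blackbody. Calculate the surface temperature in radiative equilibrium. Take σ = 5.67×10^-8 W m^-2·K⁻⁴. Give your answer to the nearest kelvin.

The effective emission temperature is T_e = [S(1−α)/(4σ)]^¼ = 364.5 K.
For an N-layer opaque stack, T_s⁴ = (N+1)T_e⁴, hence T_s = (4)^(1/4)×364.5 K = 515.5 K.

515 kelvin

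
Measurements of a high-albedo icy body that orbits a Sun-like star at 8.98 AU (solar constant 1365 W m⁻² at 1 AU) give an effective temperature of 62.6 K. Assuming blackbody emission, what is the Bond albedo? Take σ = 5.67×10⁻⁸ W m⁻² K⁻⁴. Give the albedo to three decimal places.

Irradiance scales as 1/d², so S = 1365 W m⁻² × (1/8.98)² = 16.93 W m⁻².
Rearranging the radiative balance, α = 1 − 4σT⁴/S.
σT⁴ = 0.8707 W m⁻², so 4σT⁴ = 3.483 W m⁻².
Hence α = 1 − 3.483/16.93 = 0.7942.

0.794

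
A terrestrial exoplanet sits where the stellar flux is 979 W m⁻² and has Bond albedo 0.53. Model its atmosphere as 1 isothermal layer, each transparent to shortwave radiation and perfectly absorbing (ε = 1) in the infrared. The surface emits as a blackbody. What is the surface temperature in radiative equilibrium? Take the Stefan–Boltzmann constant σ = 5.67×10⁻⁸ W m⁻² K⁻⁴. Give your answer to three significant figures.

252 kelvin

OLR = S(1−α)/4 = 115.0 W m⁻²; the top layer radiates at T_e = 212.2 K.
With N = 1 opaque layers, T_s = (N+1)^(1/4)·T_e = 2^(1/4)·212.2 = 252.4 K.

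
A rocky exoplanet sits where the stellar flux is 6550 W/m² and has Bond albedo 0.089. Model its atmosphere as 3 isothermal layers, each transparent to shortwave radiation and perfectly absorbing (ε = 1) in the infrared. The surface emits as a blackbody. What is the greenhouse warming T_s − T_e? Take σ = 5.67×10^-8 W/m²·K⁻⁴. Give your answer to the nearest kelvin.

Top-of-atmosphere balance: σT_e⁴ = S(1−α)/4 = 1492 W/m² → T_e = 402.7 K.
Surface: T_s = (4)^¼·T_e = 569.6 K.
So the greenhouse effect raises the surface by 569.6 − 402.7 = 166.8 K.

167 K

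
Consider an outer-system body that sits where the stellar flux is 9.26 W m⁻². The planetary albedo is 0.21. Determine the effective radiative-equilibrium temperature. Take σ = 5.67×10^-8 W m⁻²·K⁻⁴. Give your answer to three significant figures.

75.4 kelvin

Averaging over the sphere, the absorbed flux is S(1−α)/4 = 1.829 W m⁻².
Balancing against σT⁴: T = (1.829/5.67×10⁻⁸)^(1/4) = 75.36 K.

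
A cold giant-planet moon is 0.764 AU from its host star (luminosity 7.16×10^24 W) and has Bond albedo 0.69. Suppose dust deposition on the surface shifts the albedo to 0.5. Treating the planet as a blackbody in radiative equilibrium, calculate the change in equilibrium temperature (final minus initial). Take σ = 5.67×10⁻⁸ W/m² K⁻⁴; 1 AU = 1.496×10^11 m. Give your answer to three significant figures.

Orbital distance: d = 0.764 AU = 1.143×10^11 m.
Spreading L over a sphere of radius d: S = 7.16×10^24/(4π·1.14×10^11²) = 43.62 W/m².
With α = 0.69, T₁ = 87.87 K.
After:  T₂ = [43.62·0.5/(4σ)]^(1/4) = 99.03 K.
Change: 99.03 − 87.87 = 11.15 K.

11.2 K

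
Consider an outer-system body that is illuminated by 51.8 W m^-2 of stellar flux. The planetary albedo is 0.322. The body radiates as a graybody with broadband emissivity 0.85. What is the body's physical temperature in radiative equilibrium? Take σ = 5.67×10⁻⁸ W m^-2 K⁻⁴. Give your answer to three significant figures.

116 K

The planet absorbs (1−α)S over its disc πR² and re-emits over 4πR², so the mean absorbed flux is (1−0.322)·51.80/4 = 8.780 W m^-2.
Equating to εσT⁴ with ε = 0.85: T = (8.780/0.85σ)^(1/4) = 116.2 K.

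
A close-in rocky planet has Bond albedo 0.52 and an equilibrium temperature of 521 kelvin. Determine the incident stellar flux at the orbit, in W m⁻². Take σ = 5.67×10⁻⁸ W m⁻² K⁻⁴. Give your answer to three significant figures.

34800 W m⁻²

Invert the energy balance for S: S = 4σT⁴/(1−α).
The emitted flux is σT⁴ = 4178 W m⁻².
S = 4·4178/0.48 = 34810 W m⁻².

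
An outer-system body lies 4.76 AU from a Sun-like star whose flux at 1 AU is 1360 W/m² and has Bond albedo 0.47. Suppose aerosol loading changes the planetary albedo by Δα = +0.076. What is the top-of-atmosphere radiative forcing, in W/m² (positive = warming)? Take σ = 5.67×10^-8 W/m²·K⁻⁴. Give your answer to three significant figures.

Flux at the orbit: S = 1360/(4.76)² = 60.02 W/m².
ΔF = −(S/4)Δα = −(60.02/4)×(+0.076) = -1.140 W/m².

-1.14 W/m²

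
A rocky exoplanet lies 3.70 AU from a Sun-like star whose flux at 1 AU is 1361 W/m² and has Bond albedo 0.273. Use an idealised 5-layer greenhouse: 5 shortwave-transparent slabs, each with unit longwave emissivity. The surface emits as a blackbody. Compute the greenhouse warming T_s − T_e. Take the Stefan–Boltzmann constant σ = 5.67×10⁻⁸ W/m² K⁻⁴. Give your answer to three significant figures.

75.5 K

Irradiance scales as 1/d², so S = 1361 W/m² × (1/3.70)² = 99.42 W/m².
OLR = S(1−α)/4 = 18.07 W/m²; the top layer radiates at T_e = 133.6 K.
Surface: T_s = (6)^¼·T_e = 209.1 K.
Warming: T_s − T_e = 75.50 K.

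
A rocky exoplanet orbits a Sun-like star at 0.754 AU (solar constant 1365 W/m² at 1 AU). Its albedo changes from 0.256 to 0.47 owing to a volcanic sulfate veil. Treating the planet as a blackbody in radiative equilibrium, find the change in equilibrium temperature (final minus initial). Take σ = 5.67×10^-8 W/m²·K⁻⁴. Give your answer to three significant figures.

Irradiance scales as 1/d², so S = 1365 W/m² × (1/0.754)² = 2401 W/m².
With α = 0.256, T₁ = 297.9 K.
With α = 0.47, T₂ = 273.7 K.
Change: 273.7 − 297.9 = -24.22 K.

-24.2 K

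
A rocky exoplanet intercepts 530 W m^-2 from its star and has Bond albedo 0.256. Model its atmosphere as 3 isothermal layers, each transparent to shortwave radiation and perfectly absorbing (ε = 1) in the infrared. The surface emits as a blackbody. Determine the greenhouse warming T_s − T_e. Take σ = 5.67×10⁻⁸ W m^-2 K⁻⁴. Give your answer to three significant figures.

Top-of-atmosphere balance: σT_e⁴ = S(1−α)/4 = 98.58 W m^-2 → T_e = 204.2 K.
T_s = (N+1)^(1/4)·T_e = 288.8 K.
So the greenhouse effect raises the surface by 288.8 − 204.2 = 84.58 K.

84.6 K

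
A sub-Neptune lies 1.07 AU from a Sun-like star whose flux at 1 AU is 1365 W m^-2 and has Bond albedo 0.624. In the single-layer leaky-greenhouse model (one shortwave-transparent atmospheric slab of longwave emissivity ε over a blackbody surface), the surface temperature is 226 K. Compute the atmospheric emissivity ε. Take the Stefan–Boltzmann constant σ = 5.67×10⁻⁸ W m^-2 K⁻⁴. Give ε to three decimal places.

By the inverse-square law, S = 1365/1.07² = 1192 W m^-2.
Effective temperature: T_e = [S(1−α)/(4σ)]^(1/4) = 210.9 K.
T_s⁴ = T_e⁴·2/(2−ε) → ε = 2 − 2(T_e/T_s)⁴ = 2 − 2·(210.9/226)⁴ = 0.4847.

0.485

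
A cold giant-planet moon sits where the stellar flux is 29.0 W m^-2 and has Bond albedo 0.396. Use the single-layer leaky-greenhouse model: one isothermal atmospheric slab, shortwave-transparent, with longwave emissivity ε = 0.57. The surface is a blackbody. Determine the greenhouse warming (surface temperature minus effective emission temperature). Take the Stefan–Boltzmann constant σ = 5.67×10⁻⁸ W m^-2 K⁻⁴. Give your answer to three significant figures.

At the top of the atmosphere, σT_e⁴ = S(1−α)/4 = 4.379 W m^-2, giving T_e = 93.74 K.
For a single slab of emissivity ε, T_s⁴ = 2T_e⁴/(2−ε); thus T_s = 93.74·(1.399)^(1/4) = 101.9 K.
The atmosphere warms the surface by 8.201 K.

8.20 kelvin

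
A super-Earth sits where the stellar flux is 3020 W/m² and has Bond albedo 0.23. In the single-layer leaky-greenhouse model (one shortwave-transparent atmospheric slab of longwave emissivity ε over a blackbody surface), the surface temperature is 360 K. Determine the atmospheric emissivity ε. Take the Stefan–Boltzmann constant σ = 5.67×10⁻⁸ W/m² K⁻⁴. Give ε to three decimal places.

TOA balance gives T_e = 318.2 K.
Inverting T_s⁴ = 2T_e⁴/(2−ε): (T_e/T_s)⁴ = 0.6104, so ε = 2(1 − 0.6104) = 0.7791.

0.779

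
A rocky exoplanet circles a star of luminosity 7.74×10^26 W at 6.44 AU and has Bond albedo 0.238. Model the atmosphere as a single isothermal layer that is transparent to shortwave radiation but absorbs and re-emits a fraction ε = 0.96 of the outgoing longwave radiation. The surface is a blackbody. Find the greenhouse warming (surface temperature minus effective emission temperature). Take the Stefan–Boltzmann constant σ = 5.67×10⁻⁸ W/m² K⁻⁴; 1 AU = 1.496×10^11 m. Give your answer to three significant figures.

Orbital distance: d = 6.44 AU = 9.634×10^11 m.
Flux at the orbit: S = L/(4πd²) = 7.74×10^26/(4π·(9.63×10^11)²) = 66.36 W/m².
The planet radiates to space at T_e = [S(1−α)/(4σ)]^(1/4) = 122.2 K.
The surface balance (absorbed SW + ε·downward IR = σT_s⁴) with T_a⁴ = T_s⁴/2 reduces to T_s = T_e·[2/(2−ε)]^¼ = 143.9 K.
The atmosphere warms the surface by 21.70 K.

21.7 K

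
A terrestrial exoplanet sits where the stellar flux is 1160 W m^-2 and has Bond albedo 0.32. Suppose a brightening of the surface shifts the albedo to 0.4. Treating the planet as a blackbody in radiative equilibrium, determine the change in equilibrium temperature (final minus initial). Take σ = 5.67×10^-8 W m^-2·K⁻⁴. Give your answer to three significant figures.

-7.48 K

With α = 0.32, T₁ = 242.8 K.
Final:   T₂ = [S(1−0.4)/(4σ)]^(1/4) = 235.4 K.
Change: 235.4 − 242.8 = -7.481 K.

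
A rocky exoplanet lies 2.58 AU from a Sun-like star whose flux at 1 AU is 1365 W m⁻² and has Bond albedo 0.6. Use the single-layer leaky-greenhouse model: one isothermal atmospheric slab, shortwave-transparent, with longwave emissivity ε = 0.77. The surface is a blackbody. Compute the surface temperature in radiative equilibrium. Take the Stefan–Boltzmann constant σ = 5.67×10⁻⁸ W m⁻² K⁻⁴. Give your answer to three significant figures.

156 kelvin

Irradiance scales as 1/d², so S = 1365 W m⁻² × (1/2.58)² = 205.1 W m⁻².
The planet radiates to space at T_e = [S(1−α)/(4σ)]^(1/4) = 137.9 K.
The surface balance (absorbed SW + ε·downward IR = σT_s⁴) with T_a⁴ = T_s⁴/2 reduces to T_s = T_e·[2/(2−ε)]^¼ = 155.7 K.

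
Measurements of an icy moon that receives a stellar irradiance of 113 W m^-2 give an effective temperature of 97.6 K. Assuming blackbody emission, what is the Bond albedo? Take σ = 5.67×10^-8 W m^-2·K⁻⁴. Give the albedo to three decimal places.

0.818

Rearranging the radiative balance, α = 1 − 4σT⁴/S.
σT⁴ = 5.145 W m^-2, so 4σT⁴ = 20.58 W m^-2.
Hence α = 1 − 20.58/113.0 = 0.8179.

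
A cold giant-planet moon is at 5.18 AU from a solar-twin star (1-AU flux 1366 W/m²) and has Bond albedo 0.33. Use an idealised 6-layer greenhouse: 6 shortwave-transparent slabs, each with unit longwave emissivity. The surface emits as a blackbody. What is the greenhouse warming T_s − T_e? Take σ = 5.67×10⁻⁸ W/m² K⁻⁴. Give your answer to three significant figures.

69.4 K

Flux at the orbit: S = 1366/(5.18)² = 50.91 W/m².
OLR = S(1−α)/4 = 8.527 W/m²; the top layer radiates at T_e = 110.7 K.
Surface: T_s = (7)^¼·T_e = 180.1 K.
Warming: T_s − T_e = 69.39 K.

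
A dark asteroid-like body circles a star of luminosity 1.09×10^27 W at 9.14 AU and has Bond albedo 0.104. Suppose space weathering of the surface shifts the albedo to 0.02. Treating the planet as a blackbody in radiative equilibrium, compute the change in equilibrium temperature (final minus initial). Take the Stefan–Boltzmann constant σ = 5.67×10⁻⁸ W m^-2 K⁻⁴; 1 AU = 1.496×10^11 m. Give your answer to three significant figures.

2.64 kelvin

Orbital distance: d = 9.14 AU = 1.367×10^12 m.
S = L/(4πd²) = 46.39 W m^-2.
With α = 0.104, T₁ = 116.4 K.
After:  T₂ = [46.39·0.98/(4σ)]^(1/4) = 119.0 K.
ΔT = T₂ − T₁ = 2.636 K.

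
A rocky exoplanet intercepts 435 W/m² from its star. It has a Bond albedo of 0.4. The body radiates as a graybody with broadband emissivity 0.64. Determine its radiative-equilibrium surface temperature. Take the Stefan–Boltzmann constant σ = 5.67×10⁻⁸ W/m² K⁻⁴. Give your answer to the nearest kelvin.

The planet absorbs (1−α)S over its disc πR² and re-emits over 4πR², so the mean absorbed flux is (1−0.4)·435.0/4 = 65.25 W/m².
Radiative balance εσT⁴ = 65.25 gives T = [65.25/(0.64·σ)]^(1/4) = 205.9 K.

206 K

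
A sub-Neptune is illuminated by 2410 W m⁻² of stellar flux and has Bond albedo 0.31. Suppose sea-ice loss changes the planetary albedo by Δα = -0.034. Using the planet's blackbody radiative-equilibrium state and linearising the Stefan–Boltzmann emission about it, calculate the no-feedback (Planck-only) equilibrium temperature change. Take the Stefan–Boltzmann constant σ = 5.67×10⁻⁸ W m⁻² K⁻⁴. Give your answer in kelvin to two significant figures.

Unperturbed T_e = [2410·(1−0.31)/(4σ)]^¼ = 292.6 K.
ΔF = −(S/4)Δα = −(2410/4)×(-0.034) = 20.49 W m⁻².
The Planck feedback parameter is 4σT_e³ = 5.683 W m⁻²/K.
Hence the no-feedback warming is ΔF/(4σT_e³) = 3.60 K.

3.6 K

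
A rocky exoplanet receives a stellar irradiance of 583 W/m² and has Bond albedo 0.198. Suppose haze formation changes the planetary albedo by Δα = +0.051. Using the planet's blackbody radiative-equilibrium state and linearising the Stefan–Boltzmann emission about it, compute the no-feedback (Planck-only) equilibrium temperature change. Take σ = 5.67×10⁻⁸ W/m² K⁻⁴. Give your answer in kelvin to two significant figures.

Unperturbed T_e = [583.0·(1−0.198)/(4σ)]^¼ = 213.1 K.
ΔF = −(S/4)Δα = −(583.0/4)×(+0.051) = -7.433 W/m².
The Planck feedback parameter is 4σT_e³ = 2.194 W/m²/K.
ΔT₀ = ΔF/λ_P = -7.433/2.194 = -3.39 K.

-3.4 K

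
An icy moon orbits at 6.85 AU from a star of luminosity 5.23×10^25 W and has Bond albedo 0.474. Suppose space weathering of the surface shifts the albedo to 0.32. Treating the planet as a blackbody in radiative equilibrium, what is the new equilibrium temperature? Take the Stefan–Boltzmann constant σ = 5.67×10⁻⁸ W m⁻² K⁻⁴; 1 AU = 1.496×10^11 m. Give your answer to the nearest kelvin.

d = 6.85 × 1.496×10^11 m = 1.025×10^12 m.
Spreading L over a sphere of radius d: S = 5.23×10^25/(4π·1.02×10^12²) = 3.963 W m⁻².
T₂ = [S(1−α₂)/(4σ)]^(1/4) = [3.963·0.68/(4σ)]^(1/4) = 58.71 K.

59 kelvin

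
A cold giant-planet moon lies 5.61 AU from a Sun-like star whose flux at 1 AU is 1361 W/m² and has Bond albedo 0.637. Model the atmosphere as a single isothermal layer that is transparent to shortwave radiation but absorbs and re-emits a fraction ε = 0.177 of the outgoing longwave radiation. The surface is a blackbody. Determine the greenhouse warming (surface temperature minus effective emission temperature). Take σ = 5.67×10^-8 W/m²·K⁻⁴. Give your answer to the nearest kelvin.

2 kelvin

By the inverse-square law, S = 1361/5.61² = 43.24 W/m².
At the top of the atmosphere, σT_e⁴ = S(1−α)/4 = 3.924 W/m², giving T_e = 91.21 K.
For a single slab of emissivity ε, T_s⁴ = 2T_e⁴/(2−ε); thus T_s = 91.21·(1.097)^(1/4) = 93.35 K.
Greenhouse warming: T_s − T_e = 2.138 K.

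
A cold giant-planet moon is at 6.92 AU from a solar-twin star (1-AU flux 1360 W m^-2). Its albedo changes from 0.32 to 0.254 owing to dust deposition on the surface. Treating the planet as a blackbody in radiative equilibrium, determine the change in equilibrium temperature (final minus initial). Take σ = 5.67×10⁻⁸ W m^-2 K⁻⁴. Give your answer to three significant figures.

Irradiance scales as 1/d², so S = 1360 W m^-2 × (1/6.92)² = 28.40 W m^-2.
Before: T₁ = [28.40·0.68/(4σ)]^(1/4) = 96.06 K.
After:  T₂ = [28.40·0.746/(4σ)]^(1/4) = 98.31 K.
Change: 98.31 − 96.06 = 2.251 K.

2.25 K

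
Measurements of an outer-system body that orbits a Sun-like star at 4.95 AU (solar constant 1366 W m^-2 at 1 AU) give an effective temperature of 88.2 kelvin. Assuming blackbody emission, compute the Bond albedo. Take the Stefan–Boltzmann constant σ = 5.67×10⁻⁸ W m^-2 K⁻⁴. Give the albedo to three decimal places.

0.754

Flux at the orbit: S = 1366/(4.95)² = 55.75 W m^-2.
Rearranging the radiative balance, α = 1 − 4σT⁴/S.
4σT⁴ = 4·5.67×10⁻⁸·(88.2)⁴ = 13.73 W m^-2.
1−α = 13.73/55.75 = 0.2462, so α = 0.7538.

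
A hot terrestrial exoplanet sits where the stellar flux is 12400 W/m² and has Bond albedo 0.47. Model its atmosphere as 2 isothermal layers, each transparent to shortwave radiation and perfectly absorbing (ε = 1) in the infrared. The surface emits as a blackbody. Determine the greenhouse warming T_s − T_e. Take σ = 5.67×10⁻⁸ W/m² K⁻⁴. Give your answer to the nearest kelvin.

OLR = S(1−α)/4 = 1643 W/m²; the top layer radiates at T_e = 412.6 K.
T_s = (N+1)^(1/4)·T_e = 543.0 K.
So the greenhouse effect raises the surface by 543.0 − 412.6 = 130.4 K.

130 K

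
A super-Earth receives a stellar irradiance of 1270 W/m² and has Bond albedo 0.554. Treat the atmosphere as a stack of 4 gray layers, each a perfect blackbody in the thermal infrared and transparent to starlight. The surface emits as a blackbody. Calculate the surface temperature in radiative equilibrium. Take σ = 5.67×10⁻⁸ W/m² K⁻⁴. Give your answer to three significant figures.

334 K

The effective emission temperature is T_e = [S(1−α)/(4σ)]^¼ = 223.5 K.
Layer-by-layer balance gives σT_s⁴ = (N+1)σT_e⁴, so T_s = 5^¼·223.5 = 334.3 K.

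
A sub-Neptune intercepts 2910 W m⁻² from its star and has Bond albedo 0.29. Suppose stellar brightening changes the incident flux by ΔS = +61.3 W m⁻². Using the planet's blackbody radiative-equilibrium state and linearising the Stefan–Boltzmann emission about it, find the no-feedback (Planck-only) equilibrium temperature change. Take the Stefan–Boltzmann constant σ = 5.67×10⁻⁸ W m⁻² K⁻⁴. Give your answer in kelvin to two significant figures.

1.6 K

The baseline emission temperature is T_e = 308.9 K.
ΔF = Δ[S(1−α)]/4 = (1−0.29)·+61.3/4 = 10.88 W m⁻².
Linearising σT⁴ gives d(σT⁴)/dT = 4σT_e³ = 6.688 W m⁻² per K.
So ΔT₀ = 10.88/6.688 = 1.63 K.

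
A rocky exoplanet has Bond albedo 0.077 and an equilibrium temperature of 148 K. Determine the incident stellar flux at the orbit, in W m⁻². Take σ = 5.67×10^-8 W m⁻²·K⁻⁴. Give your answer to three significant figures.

From S(1−α)/4 = σT⁴: S = 4σT⁴/(1−α).
The emitted flux is σT⁴ = 27.20 W m⁻².
S = 4·27.20/0.923 = 117.9 W m⁻².

118 W m⁻²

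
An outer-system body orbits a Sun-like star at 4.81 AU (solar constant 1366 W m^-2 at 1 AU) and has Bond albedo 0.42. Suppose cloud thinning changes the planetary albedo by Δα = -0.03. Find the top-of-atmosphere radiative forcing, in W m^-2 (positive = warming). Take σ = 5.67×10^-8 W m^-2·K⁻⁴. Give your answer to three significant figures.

Irradiance scales as 1/d², so S = 1366 W m^-2 × (1/4.81)² = 59.04 W m^-2.
TOA radiative forcing: ΔF = −S·Δα/4 = −59.04·(-0.03)/4 = 0.4428 W m^-2.

0.443 W m^-2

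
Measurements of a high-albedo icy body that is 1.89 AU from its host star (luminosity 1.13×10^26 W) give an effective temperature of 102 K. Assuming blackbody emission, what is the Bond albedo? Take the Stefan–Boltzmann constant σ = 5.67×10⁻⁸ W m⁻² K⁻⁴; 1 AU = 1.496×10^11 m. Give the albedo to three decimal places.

d = 1.89 × 1.496×10^11 m = 2.827×10^11 m.
Spreading L over a sphere of radius d: S = 1.13×10^26/(4π·2.83×10^11²) = 112.5 W m⁻².
From σT⁴ = S(1−α)/4 we invert for α: 1−α = 4σT⁴/S.
σT⁴ = 6.137 W m⁻², so 4σT⁴ = 24.55 W m⁻².
Hence α = 1 − 24.55/112.5 = 0.7817.

0.782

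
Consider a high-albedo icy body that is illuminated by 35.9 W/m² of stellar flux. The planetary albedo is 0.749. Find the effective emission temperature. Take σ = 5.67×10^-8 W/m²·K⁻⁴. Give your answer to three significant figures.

The planet absorbs (1−α)S over its disc πR² and re-emits over 4πR², so the mean absorbed flux is (1−0.749)·35.90/4 = 2.253 W/m².
Balancing against σT⁴: T = (2.253/5.67×10⁻⁸)^(1/4) = 79.39 K.

79.4 K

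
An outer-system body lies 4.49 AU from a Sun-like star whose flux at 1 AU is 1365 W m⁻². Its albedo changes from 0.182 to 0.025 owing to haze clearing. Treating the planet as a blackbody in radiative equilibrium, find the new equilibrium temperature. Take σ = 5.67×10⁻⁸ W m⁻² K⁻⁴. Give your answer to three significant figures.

131 kelvin

By the inverse-square law, S = 1365/4.49² = 67.71 W m⁻².
T₂ = [S(1−α₂)/(4σ)]^(1/4) = [67.71·0.975/(4σ)]^(1/4) = 130.6 K.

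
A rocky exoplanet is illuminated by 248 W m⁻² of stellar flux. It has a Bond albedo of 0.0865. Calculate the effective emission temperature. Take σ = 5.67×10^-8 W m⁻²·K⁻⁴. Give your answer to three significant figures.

The planet absorbs (1−α)S over its disc πR² and re-emits over 4πR², so the mean absorbed flux is (1−0.0865)·248.0/4 = 56.64 W m⁻².
In equilibrium σT⁴ equals this, so T = 177.8 K.

178 K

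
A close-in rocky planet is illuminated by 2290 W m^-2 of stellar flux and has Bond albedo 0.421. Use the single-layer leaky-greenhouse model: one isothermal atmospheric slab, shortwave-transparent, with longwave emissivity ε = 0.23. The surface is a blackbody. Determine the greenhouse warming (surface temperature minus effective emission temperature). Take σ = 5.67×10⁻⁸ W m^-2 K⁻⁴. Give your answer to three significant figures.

The planet radiates to space at T_e = [S(1−α)/(4σ)]^(1/4) = 276.5 K.
Surface balance with a leaky layer gives σT_s⁴ = σT_e⁴·2/(2−ε), so T_s = T_e·[2/(2−0.23)]^(1/4) = 285.1 K.
The atmosphere warms the surface by 8.576 K.

8.58 kelvin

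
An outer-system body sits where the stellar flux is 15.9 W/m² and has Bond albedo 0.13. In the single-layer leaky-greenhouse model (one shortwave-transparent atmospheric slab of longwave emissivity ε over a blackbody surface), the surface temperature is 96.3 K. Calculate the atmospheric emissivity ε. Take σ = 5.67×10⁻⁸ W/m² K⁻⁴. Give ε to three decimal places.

Effective temperature: T_e = [S(1−α)/(4σ)]^(1/4) = 88.37 K.
Inverting T_s⁴ = 2T_e⁴/(2−ε): (T_e/T_s)⁴ = 0.7092, so ε = 2(1 − 0.7092) = 0.5816.

0.582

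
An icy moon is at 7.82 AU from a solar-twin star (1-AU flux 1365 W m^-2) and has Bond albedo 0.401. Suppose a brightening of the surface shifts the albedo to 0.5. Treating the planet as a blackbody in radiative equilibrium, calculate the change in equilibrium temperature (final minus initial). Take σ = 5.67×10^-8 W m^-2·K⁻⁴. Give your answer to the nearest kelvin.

-4 K

By the inverse-square law, S = 1365/7.82² = 22.32 W m^-2.
Before: T₁ = [22.32·0.599/(4σ)]^(1/4) = 87.62 K.
After:  T₂ = [22.32·0.5/(4σ)]^(1/4) = 83.76 K.
ΔT = T₂ − T₁ = -3.869 K.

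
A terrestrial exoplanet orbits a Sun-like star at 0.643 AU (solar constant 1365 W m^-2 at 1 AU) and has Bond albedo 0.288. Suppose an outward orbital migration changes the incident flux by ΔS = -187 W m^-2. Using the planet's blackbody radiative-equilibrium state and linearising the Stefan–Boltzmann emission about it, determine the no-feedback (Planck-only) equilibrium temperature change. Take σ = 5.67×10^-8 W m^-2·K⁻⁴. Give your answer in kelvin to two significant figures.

Flux at the orbit: S = 1365/(0.643)² = 3301 W m^-2.
Unperturbed T_e = [3301·(1−0.288)/(4σ)]^¼ = 319.1 K.
TOA radiative forcing: ΔF = (1−α)ΔS/4 = 0.712·(-187)/4 = -33.29 W m^-2.
Planck response: λ_P = 4σT_e³ = 4·5.67×10⁻⁸·(319.1)³ = 7.367 W m^-2/K.
Hence the no-feedback warming is ΔF/(4σT_e³) = -4.52 K.

-4.5 K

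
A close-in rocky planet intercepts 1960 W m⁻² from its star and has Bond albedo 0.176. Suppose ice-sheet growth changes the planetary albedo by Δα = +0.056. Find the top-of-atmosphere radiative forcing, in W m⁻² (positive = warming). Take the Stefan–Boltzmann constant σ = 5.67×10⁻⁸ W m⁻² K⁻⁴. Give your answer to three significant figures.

-27.4 W m⁻²

ΔF = −(S/4)Δα = −(1960/4)×(+0.056) = -27.44 W m⁻².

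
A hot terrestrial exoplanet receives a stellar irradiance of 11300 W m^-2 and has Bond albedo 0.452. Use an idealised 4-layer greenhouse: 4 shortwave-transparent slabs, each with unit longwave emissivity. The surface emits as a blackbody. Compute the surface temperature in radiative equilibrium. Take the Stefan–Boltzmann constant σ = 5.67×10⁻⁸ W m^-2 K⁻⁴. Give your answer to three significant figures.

608 K

The effective emission temperature is T_e = [S(1−α)/(4σ)]^¼ = 406.5 K.
For an N-layer opaque stack, T_s⁴ = (N+1)T_e⁴, hence T_s = (5)^(1/4)×406.5 K = 607.9 K.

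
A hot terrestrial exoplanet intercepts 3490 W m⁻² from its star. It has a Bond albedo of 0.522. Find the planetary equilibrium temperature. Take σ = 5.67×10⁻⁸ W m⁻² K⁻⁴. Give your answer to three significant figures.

Absorbed flux (global mean): S(1−α)/4 = 3490·0.478/4 = 417.1 W m⁻².
Balancing against σT⁴: T = (417.1/5.67×10⁻⁸)^(1/4) = 292.9 K.

293 K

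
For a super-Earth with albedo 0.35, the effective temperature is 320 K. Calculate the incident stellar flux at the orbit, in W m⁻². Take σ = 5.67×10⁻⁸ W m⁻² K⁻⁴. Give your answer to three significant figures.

Invert the energy balance for S: S = 4σT⁴/(1−α).
The emitted flux is σT⁴ = 594.5 W m⁻².
So S = 4×594.5/(1−0.35) = 3659 W m⁻².

3660 W m⁻²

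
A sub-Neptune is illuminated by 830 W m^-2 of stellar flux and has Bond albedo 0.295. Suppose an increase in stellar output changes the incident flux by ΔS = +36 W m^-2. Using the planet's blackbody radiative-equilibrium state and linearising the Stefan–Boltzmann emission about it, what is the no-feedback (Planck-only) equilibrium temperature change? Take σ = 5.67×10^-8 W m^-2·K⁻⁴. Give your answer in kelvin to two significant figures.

Unperturbed T_e = [830.0·(1−0.295)/(4σ)]^¼ = 225.4 K.
Only a fraction (1−α) is absorbed and it's spread over 4πR², so ΔF = (1−α)ΔS/4 = 6.345 W m^-2.
Planck response: λ_P = 4σT_e³ = 4·5.67×10⁻⁸·(225.4)³ = 2.596 W m^-2/K.
So ΔT₀ = 6.345/2.596 = 2.44 K.

2.4 K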